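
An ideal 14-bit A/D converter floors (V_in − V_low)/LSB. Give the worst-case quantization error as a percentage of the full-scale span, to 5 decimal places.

0.00610 %

Truncating → worst-case error = 1 LSB = V_FS/2^14, so 100/16384 = 0.00610352 % of full scale.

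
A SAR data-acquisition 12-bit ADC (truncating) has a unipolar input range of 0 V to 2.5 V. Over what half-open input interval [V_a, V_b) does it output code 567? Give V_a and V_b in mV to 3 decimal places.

[346.069 mV, 346.680 mV)

LSB = 2.5/2^12 = 0.610 mV.
V_a = V_low + 567·LSB = 0.346069 V; V_b = V_low + 568·LSB = 0.34668 V.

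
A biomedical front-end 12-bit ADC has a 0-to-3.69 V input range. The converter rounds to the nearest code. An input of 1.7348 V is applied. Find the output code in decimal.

With 4096 levels over 3.69 V, one step is 0.901 mV.
(1.7348 − 0) / 0.000900879 = 1925.675 LSBs.
Round → code 1926.

code 1926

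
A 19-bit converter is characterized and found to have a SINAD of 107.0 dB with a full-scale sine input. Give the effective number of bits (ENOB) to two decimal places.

17.48 bits

ENOB = (SINAD − 1.76) / 6.02 = (107.0 − 1.76)/6.02 = 17.482.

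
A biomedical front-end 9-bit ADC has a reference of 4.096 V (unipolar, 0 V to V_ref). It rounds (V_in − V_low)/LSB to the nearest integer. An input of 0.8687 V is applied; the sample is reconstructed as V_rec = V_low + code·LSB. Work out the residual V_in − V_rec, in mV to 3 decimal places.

Step size: 4.096 V ÷ 2^9 = 8.000 mV.
Scaled input = 108.5875 LSBs, so code = 109.
Code 109 maps back to 0 + 109×0.008 V = 0.872 V.
Difference: -0.0033 V → -3.300 mV.

-3.300 mV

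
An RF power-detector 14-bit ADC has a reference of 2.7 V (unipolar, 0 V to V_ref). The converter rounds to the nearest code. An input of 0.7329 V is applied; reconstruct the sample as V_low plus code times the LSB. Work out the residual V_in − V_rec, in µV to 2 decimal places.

One LSB is 2.7 V / 16384 = 164.79 µV.
(V_in − V_low)/LSB = (0.7329 − 0)/0.000164795 = 4447.3458 → code 4447 (round).
Code 4447 maps back to 0 + 4447×0.000164795 V = 0.73284302 V.
V_in − V_rec = 5.69824e-05 V = 56.98 µV.

56.98 µV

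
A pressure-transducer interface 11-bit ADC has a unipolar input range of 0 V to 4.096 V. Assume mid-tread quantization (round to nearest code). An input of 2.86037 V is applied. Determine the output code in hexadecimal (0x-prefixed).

With 2048 levels over 4.096 V, one step is 2.000 mV.
Input sits at 1430.185 steps above V_low.
round(1430.185) = 1430.
In hexadecimal (0x-prefixed): 0x596.

code 0x596 (decimal 1430)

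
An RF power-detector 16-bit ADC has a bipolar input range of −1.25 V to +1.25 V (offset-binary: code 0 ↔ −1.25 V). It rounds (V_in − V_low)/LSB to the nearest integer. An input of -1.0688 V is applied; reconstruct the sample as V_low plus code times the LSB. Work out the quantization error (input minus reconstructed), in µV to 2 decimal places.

LSB = 2.5/2^16 = 38.15 µV.
(-1.0688 − (−1.25))/3.8147e-05 = 4750.0493; round gives code 4750.
Code 4750 maps back to (−1.25) + 4750×3.8147e-05 V = -1.0688019 V.
Difference: 1.87988e-06 V → 1.88 µV.

1.88 µV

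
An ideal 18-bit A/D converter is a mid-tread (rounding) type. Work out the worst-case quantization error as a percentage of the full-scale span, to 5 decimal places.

0.00019 %

Rounding → worst-case error = ½ LSB = V_FS/2^19, so 100/524288 = 0.000190735 % of full scale.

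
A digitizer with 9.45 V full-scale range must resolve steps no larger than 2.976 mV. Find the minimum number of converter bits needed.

12 bits

Number of steps required ≥ 9.45 V / 2.976 mV = 3175.40.
Need 2^N ≥ 3175.40; 2^11 = 2048, 2^12 = 4096.
Minimum N = 12.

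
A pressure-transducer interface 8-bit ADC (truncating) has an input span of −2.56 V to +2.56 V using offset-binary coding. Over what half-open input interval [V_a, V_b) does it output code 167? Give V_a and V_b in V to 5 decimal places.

LSB = 5.12/2^8 = 20.000 mV.
V_a = V_low + 167·LSB = 0.78 V; V_b = V_low + 168·LSB = 0.8 V.

[0.78000 V, 0.80000 V)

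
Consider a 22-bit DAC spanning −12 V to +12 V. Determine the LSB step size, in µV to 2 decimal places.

Full-scale span = 24 V.
LSB = 24 / 2^22 = 24 / 4194304 = 5.72205e-06 V = 5.72 µV.

5.72 µV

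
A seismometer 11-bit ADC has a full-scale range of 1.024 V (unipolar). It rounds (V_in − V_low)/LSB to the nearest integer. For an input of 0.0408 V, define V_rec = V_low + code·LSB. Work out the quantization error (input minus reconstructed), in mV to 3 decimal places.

Step size: 1.024 V ÷ 2^11 = 0.500 mV.
Scaled input = 81.6000 LSBs, so code = 82.
Code 82 maps back to 0 + 82×0.0005 V = 0.041 V.
Difference: -0.0002 V → -0.200 mV.

-0.200 mV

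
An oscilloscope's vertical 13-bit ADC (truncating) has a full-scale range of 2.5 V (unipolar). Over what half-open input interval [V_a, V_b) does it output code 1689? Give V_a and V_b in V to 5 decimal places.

LSB = 2.5/2^13 = 305.18 µV.
V_a = V_low + 1689·LSB = 0.515442 V; V_b = V_low + 1690·LSB = 0.515747 V.

[0.51544 V, 0.51575 V)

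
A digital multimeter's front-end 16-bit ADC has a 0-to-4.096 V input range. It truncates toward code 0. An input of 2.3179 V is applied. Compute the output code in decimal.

Full-scale span = 4.096 V; LSB = 4.096/2^16 = 62.50 µV.
(V_in − V_low)/LSB = (2.3179 − 0) / 6.25e-05 = 37086.400.
⌊·⌋(37086.400) = 37086.

code 37086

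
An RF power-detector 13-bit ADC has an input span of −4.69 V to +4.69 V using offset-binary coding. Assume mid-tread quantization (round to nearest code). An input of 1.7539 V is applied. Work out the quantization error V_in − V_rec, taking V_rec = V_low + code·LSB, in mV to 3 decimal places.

-0.270 mV

Step size: 9.38 V ÷ 2^13 = 1.145 mV.
Scaled input = 5627.7643 LSBs, so code = 5628.
V_rec = (−4.69) + 5628·0.00114502 = 1.7541699 V.
Difference: -0.000269922 V → -0.270 mV.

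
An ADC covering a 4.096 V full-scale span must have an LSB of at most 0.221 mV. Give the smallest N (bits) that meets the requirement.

Number of steps required ≥ 4.096 V / 0.221 mV = 18533.94.
Need 2^N ≥ 18533.94; 2^14 = 16384, 2^15 = 32768.
Minimum N = 15.

15 bits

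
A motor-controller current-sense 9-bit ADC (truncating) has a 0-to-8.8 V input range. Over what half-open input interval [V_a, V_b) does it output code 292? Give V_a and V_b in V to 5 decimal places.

LSB = 8.8/2^9 = 17.188 mV.
V_a = V_low + 292·LSB = 5.01875 V; V_b = V_low + 293·LSB = 5.03594 V.

[5.01875 V, 5.03594 V)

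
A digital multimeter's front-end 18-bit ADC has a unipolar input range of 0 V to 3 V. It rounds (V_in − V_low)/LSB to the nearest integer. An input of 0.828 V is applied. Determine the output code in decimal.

code 72352

Full-scale span = 3 V; LSB = 3/2^18 = 11.44 µV.
(V_in − V_low)/LSB = (0.828 − 0) / 1.14441e-05 = 72351.744.
Round → code 72352.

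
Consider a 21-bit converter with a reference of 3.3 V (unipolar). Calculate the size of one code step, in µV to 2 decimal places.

Full-scale span = 3.3 V.
LSB = 3.3 / 2^21 = 3.3 / 2097152 = 1.57356e-06 V = 1.57 µV.

1.57 µV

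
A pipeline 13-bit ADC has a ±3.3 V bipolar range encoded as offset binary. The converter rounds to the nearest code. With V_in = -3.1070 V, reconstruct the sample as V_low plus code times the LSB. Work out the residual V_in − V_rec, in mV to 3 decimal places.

-0.359 mV

One LSB is 6.6 V / 8192 = 0.806 mV.
(-3.1070 − (−3.3))/0.000805664 = 239.5539; round gives code 240.
Reconstructed: -3.1066406 V.
Error = -3.1070 − (−3.1066406) = -0.000359375 V = -0.359 mV.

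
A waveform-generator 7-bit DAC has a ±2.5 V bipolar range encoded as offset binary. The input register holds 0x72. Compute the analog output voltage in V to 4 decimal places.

1.9531 V

LSB = 5 V / 2^7 = 39.062 mV.
Code 0x72 = 114 decimal.
V_out = (−2.5) + 114 × 0.0390625 V = 1.95312 V.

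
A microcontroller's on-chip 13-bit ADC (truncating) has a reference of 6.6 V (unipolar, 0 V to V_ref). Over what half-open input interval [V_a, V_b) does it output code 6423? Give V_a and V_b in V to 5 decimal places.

[5.17478 V, 5.17559 V)

LSB = 6.6/2^13 = 0.806 mV.
V_a = V_low + 6423·LSB = 5.17478 V; V_b = V_low + 6424·LSB = 5.17559 V.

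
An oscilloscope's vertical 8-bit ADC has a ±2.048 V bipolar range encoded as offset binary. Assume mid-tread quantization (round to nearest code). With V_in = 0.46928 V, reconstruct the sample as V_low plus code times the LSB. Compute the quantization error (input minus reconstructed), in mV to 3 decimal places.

LSB = 4.096/2^8 = 16.000 mV.
Scaled input = 157.3300 LSBs, so code = 157.
Reconstructed: 0.464 V.
V_in − V_rec = 0.00528 V = 5.280 mV.

5.280 mV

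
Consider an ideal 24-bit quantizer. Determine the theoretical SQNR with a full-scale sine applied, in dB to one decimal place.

SNR ≈ 6.02·N + 1.76 dB = 6.02·24 + 1.76 = 146.24 dB.

146.2 dB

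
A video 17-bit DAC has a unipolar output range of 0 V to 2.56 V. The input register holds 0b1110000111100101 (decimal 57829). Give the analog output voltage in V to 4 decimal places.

LSB = 2.56 V / 2^17 = 19.53 µV.
Code 0b1110000111100101 = 57829 decimal.
V_out = 0 + 57829 × 1.95313e-05 V = 1.12947 V.

1.1295 V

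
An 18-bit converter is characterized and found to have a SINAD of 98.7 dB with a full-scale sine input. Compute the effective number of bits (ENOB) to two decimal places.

ENOB = (SINAD − 1.76) / 6.02 = (98.7 − 1.76)/6.02 = 16.103.

16.10 bits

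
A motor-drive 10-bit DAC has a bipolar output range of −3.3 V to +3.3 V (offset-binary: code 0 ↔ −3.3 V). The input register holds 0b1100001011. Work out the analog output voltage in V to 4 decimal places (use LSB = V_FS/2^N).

LSB = 6.6 V / 2^10 = 6.445 mV.
Code 0b1100001011 = 779 decimal.
V_out = (−3.3) + 779 × 0.00644531 V = 1.7209 V.

1.7209 V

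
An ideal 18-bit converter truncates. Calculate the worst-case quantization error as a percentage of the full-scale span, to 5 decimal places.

Truncating → worst-case error = 1 LSB = V_FS/2^18, so 100/262144 = 0.00038147 % of full scale.

0.00038 %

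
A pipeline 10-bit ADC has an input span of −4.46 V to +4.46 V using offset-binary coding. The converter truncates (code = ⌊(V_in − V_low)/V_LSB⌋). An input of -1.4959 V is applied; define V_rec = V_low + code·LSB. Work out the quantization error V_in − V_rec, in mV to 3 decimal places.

LSB = 8.92/2^10 = 8.711 mV.
(V_in − V_low)/LSB = (-1.4959 − (−4.46))/0.00871094 = 340.2734 → code 340 (floor).
V_rec = (−4.46) + 340·0.00871094 = -1.4982813 V.
Error = -1.4959 − (−1.4982813) = 0.00238125 V = 2.381 mV.

2.381 mV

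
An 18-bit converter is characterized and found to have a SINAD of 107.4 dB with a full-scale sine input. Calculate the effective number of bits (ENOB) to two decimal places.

ENOB = (SINAD − 1.76) / 6.02 = (107.4 − 1.76)/6.02 = 17.548.

17.55 bits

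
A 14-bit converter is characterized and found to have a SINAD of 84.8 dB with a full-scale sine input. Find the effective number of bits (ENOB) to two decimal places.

13.79 bits

ENOB = (SINAD − 1.76) / 6.02 = (84.8 − 1.76)/6.02 = 13.794.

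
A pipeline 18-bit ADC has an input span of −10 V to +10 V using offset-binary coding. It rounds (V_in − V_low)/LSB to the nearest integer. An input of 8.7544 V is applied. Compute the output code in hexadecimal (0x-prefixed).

code 0x3C03A (decimal 245818)

With 262144 levels over 20 V, one step is 76.29 µV.
(V_in − V_low)/LSB = (8.7544 − (−10)) / 7.62939e-05 = 245817.672.
So the output code is 245818.
In hexadecimal (0x-prefixed): 0x3C03A.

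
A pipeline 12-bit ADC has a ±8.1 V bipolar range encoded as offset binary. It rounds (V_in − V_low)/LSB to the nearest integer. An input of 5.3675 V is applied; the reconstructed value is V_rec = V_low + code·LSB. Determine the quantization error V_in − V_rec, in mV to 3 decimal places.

One LSB is 16.2 V / 4096 = 3.955 mV.
Scaled input = 3405.1160 LSBs, so code = 3405.
Reconstructed: 5.367041 V.
Error = 5.3675 − 5.367041 = 0.000458984 V = 0.459 mV.

0.459 mV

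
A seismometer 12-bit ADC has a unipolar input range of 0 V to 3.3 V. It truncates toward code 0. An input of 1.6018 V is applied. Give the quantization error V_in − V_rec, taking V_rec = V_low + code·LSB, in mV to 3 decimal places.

0.140 mV

One LSB is 3.3 V / 4096 = 0.806 mV.
(V_in − V_low)/LSB = (1.6018 − 0)/0.000805664 = 1988.1736 → code 1988 (floor).
Code 1988 maps back to 0 + 1988×0.000805664 V = 1.6016602 V.
V_in − V_rec = 0.000139844 V = 0.140 mV.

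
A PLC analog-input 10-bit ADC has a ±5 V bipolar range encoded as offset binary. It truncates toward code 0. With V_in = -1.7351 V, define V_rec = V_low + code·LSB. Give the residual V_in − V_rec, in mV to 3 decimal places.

One LSB is 10 V / 1024 = 9.766 mV.
(V_in − V_low)/LSB = (-1.7351 − (−5))/0.00976562 = 334.3258 → code 334 (floor).
Code 334 maps back to (−5) + 334×0.00976562 V = -1.7382812 V.
Error = -1.7351 − (−1.7382812) = 0.00318125 V = 3.181 mV.

3.181 mV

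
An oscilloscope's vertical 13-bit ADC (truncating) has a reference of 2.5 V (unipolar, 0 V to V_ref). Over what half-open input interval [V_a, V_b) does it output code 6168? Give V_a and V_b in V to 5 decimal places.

[1.88232 V, 1.88263 V)

LSB = 2.5/2^13 = 305.18 µV.
V_a = V_low + 6168·LSB = 1.88232 V; V_b = V_low + 6169·LSB = 1.88263 V.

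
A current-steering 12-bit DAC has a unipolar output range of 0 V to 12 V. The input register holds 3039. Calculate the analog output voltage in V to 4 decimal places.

LSB = 12 V / 2^12 = 2.930 mV.
V_out = 0 + 3039 × 0.00292969 V = 8.90332 V.

8.9033 V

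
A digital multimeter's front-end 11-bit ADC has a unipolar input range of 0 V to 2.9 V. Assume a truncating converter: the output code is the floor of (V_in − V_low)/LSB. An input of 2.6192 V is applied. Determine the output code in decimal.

Full-scale span = 2.9 V; LSB = 2.9/2^11 = 1.416 mV.
(2.6192 − 0) / 0.00141602 = 1849.697 LSBs.
Floor → code 1849.

code 1849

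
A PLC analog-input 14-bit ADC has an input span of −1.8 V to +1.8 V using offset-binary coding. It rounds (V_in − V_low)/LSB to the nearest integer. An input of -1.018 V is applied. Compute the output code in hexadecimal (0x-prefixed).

With 16384 levels over 3.6 V, one step is 219.73 µV.
(-1.018 − (−1.8)) / 0.000219727 = 3558.969 LSBs.
round(3558.969) = 3559.
In hexadecimal (0x-prefixed): 0xDE7.

code 0xDE7 (decimal 3559)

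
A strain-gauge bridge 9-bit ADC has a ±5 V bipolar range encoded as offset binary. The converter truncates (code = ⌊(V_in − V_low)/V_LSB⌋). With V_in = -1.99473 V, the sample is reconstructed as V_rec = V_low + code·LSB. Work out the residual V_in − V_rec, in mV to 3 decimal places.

One LSB is 10 V / 512 = 19.531 mV.
(-1.99473 − (−5))/0.0195312 = 153.8698; ⌊·⌋ gives code 153.
Code 153 maps back to (−5) + 153×0.0195312 V = -2.0117188 V.
Difference: 0.0169888 V → 16.989 mV.

16.989 mV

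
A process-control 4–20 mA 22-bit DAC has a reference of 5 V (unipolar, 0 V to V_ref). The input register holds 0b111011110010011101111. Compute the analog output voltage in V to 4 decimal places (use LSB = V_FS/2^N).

2.3355 V

LSB = 5 V / 2^22 = 1.19 µV.
Code 0b111011110010011101111 = 1959151 decimal.
V_out = 0 + 1959151 × 1.19209e-06 V = 2.33549 V.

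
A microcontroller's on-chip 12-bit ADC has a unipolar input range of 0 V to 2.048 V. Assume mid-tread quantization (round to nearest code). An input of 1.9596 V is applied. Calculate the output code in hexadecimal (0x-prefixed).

With 4096 levels over 2.048 V, one step is 0.500 mV.
(V_in − V_low)/LSB = (1.9596 − 0) / 0.0005 = 3919.200.
Round → code 3919.
In hexadecimal (0x-prefixed): 0xF4F.

code 0xF4F (decimal 3919)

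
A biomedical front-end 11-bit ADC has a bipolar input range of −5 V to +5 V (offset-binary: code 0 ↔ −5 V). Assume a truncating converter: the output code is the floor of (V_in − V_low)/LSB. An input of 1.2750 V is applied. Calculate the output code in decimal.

LSB = 10 V / 2048 = 4.883 mV.
(1.2750 − (−5)) / 0.00488281 = 1285.120 LSBs.
Floor → code 1285.

code 1285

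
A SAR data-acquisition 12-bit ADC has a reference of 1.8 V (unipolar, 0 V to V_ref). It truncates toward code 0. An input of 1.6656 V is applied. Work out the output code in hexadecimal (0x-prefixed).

code 0xECE (decimal 3790)

Full-scale span = 1.8 V; LSB = 1.8/2^12 = 439.45 µV.
Input sits at 3790.165 steps above V_low.
Floor → code 3790.
In hexadecimal (0x-prefixed): 0xECE.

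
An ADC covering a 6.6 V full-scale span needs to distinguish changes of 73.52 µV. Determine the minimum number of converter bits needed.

17 bits

Number of steps required ≥ 6.6 V / 73.52 µV = 89771.49.
Need 2^N ≥ 89771.49; 2^16 = 65536, 2^17 = 131072.
Minimum N = 17.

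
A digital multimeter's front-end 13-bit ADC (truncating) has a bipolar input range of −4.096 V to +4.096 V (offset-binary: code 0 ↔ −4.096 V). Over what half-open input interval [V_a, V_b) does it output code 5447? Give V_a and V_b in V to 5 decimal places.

[1.35100 V, 1.35200 V)

LSB = 8.192/2^13 = 1.000 mV.
V_a = V_low + 5447·LSB = 1.351 V; V_b = V_low + 5448·LSB = 1.352 V.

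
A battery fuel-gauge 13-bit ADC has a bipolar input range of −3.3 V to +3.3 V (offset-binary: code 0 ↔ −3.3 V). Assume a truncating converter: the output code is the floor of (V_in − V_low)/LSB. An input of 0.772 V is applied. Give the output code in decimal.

code 5054

Full-scale span = 6.6 V; LSB = 6.6/2^13 = 0.806 mV.
(0.772 − (−3.3)) / 0.000805664 = 5054.216 LSBs.
So the output code is 5054.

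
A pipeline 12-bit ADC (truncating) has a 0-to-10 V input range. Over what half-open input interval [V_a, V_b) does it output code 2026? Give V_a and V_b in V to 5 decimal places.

LSB = 10/2^12 = 2.441 mV.
V_a = V_low + 2026·LSB = 4.94629 V; V_b = V_low + 2027·LSB = 4.94873 V.

[4.94629 V, 4.94873 V)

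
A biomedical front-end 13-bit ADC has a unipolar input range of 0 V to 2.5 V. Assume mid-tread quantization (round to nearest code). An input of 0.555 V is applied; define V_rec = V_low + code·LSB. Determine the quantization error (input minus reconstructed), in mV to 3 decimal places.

-0.115 mV

LSB = 2.5/2^13 = 305.18 µV.
(V_in − V_low)/LSB = (0.555 − 0)/0.000305176 = 1818.6240 → code 1819 (round).
Reconstructed: 0.55511475 V.
V_in − V_rec = -0.000114746 V = -0.115 mV.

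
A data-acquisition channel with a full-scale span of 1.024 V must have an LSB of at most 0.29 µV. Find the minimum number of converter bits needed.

22 bits

Number of steps required ≥ 1.024 V / 0.29 µV = 3531034.48.
Need 2^N ≥ 3531034.48; 2^21 = 2097152, 2^22 = 4194304.
Minimum N = 22.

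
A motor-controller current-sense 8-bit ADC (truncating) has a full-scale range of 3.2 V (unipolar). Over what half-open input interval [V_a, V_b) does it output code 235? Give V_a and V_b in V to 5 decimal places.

LSB = 3.2/2^8 = 12.500 mV.
V_a = V_low + 235·LSB = 2.9375 V; V_b = V_low + 236·LSB = 2.95 V.

[2.93750 V, 2.95000 V)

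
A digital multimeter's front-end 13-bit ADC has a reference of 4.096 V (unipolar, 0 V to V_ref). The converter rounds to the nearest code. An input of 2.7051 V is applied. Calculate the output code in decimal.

Full-scale span = 4.096 V; LSB = 4.096/2^13 = 0.500 mV.
(2.7051 − 0) / 0.0005 = 5410.200 LSBs.
So the output code is 5410.

code 5410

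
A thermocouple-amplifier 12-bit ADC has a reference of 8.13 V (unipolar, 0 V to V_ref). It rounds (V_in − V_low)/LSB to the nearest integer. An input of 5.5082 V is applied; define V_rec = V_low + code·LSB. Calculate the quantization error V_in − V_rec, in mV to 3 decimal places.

0.204 mV

One LSB is 8.13 V / 4096 = 1.985 mV.
Scaled input = 2775.1030 LSBs, so code = 2775.
V_rec = 0 + 2775·0.00198486 = 5.5079956 V.
Difference: 0.000204395 V → 0.204 mV.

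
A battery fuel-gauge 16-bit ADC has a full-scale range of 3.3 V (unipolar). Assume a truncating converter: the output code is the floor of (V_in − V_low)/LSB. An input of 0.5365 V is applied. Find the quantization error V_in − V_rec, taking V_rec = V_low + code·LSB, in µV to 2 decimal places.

LSB = 3.3/2^16 = 50.35 µV.
(V_in − V_low)/LSB = (0.5365 − 0)/5.0354e-05 = 10654.5648 → code 10654 (floor).
Code 10654 maps back to 0 + 10654×5.0354e-05 V = 0.53647156 V.
Error = 0.5365 − 0.53647156 = 2.84424e-05 V = 28.44 µV.

28.44 µV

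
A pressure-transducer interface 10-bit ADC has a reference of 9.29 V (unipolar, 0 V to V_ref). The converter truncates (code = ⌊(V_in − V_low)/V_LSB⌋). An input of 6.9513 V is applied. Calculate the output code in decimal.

Full-scale span = 9.29 V; LSB = 9.29/2^10 = 9.072 mV.
(6.9513 − 0) / 0.00907227 = 766.214 LSBs.
Floor → code 766.

code 766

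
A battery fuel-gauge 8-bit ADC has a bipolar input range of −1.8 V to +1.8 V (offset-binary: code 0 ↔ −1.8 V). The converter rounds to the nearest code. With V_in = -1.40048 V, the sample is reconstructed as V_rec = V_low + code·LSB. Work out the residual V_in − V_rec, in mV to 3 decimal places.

LSB = 3.6/2^8 = 14.062 mV.
(-1.40048 − (−1.8))/0.0140625 = 28.4103; round gives code 28.
V_rec = (−1.8) + 28·0.0140625 = -1.40625 V.
Difference: 0.00577 V → 5.770 mV.

5.770 mV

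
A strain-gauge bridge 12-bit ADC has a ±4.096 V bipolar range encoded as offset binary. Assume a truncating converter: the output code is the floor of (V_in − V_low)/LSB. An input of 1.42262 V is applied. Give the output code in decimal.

With 4096 levels over 8.192 V, one step is 2.000 mV.
Input sits at 2759.310 steps above V_low.
Floor → code 2759.

code 2759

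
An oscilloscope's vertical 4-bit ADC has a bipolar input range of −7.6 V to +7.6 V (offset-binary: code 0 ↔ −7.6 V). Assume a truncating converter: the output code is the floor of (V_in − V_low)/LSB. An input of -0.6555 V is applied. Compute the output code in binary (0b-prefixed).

With 16 levels over 15.2 V, one step is 0.9500 V.
Input sits at 7.310 steps above V_low.
⌊·⌋(7.310) = 7.
In binary (0b-prefixed): 0b111.

code 0b111 (decimal 7)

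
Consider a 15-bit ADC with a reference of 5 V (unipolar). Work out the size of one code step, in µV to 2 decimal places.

152.59 µV

Full-scale span = 5 V.
LSB = 5 / 2^15 = 5 / 32768 = 0.000152588 V = 152.59 µV.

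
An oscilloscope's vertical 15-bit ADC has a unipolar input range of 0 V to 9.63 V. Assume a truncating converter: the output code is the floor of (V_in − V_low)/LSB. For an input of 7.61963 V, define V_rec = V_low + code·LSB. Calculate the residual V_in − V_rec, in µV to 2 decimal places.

92.34 µV

LSB = 9.63/2^15 = 293.88 µV.
(7.61963 − 0)/0.000293884 = 25927.3142; ⌊·⌋ gives code 25927.
Reconstructed: 7.6195377 V.
Difference: 9.23413e-05 V → 92.34 µV.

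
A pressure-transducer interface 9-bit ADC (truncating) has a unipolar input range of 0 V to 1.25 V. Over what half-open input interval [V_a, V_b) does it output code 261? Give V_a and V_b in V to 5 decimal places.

LSB = 1.25/2^9 = 2.441 mV.
V_a = V_low + 261·LSB = 0.637207 V; V_b = V_low + 262·LSB = 0.639648 V.

[0.63721 V, 0.63965 V)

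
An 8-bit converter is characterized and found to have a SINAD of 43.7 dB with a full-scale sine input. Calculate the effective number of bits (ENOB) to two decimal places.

6.97 bits

ENOB = (SINAD − 1.76) / 6.02 = (43.7 − 1.76)/6.02 = 6.967.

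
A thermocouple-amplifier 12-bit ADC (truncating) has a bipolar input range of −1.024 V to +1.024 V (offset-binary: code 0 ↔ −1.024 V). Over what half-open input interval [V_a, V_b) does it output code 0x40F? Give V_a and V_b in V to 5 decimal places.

[-0.50450 V, -0.50400 V)

LSB = 2.048/2^12 = 0.500 mV.
Code 0x40F = 1039 decimal.
V_a = V_low + 1039·LSB = -0.5045 V; V_b = V_low + 1040·LSB = -0.504 V.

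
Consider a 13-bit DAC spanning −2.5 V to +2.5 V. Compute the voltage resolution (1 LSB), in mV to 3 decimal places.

Full-scale span = 5 V.
LSB = 5 / 2^13 = 5 / 8192 = 0.000610352 V = 0.610 mV.

0.610 mV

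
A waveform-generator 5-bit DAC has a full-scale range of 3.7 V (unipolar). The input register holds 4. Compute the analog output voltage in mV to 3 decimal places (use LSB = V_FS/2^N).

LSB = 3.7 V / 2^5 = 115.625 mV.
V_out = 0 + 4 × 0.115625 V = 0.4625 V.
= 462.500 mV.

462.500 mV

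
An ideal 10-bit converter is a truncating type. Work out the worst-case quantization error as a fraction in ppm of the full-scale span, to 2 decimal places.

Truncating → worst-case error = 1 LSB = V_FS/2^10, so 1e+06/1024 = 976.562 ppm of full scale.

976.56 ppm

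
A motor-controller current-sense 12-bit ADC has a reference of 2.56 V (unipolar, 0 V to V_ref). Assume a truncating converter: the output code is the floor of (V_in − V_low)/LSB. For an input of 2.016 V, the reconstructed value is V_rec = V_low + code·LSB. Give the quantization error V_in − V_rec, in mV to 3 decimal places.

Step size: 2.56 V ÷ 2^12 = 0.625 mV.
(2.016 − 0)/0.000625 = 3225.6000; ⌊·⌋ gives code 3225.
Reconstructed: 2.015625 V.
Difference: 0.000375 V → 0.375 mV.

0.375 mV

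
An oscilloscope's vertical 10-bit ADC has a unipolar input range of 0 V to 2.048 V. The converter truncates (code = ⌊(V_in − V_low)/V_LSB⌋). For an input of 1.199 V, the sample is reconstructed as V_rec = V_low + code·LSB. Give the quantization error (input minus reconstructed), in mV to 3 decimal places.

LSB = 2.048/2^10 = 2.000 mV.
Scaled input = 599.5000 LSBs, so code = 599.
V_rec = 0 + 599·0.002 = 1.198 V.
Error = 1.199 − 1.198 = 0.001 V = 1.000 mV.

1.000 mV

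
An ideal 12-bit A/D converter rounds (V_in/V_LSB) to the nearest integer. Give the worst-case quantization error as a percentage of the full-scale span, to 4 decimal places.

Rounding → worst-case error = ½ LSB = V_FS/2^13, so 100/8192 = 0.012207 % of full scale.

0.0122 %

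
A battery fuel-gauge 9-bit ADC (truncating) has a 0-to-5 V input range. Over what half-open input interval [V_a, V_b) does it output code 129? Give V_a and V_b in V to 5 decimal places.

LSB = 5/2^9 = 9.766 mV.
V_a = V_low + 129·LSB = 1.25977 V; V_b = V_low + 130·LSB = 1.26953 V.

[1.25977 V, 1.26953 V)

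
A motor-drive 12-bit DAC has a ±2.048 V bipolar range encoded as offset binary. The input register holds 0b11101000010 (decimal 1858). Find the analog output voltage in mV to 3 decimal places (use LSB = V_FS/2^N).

-190.000 mV

LSB = 4.096 V / 2^12 = 1.000 mV.
Code 0b11101000010 = 1858 decimal.
V_out = (−2.048) + 1858 × 0.001 V = -0.19 V.
= -190.000 mV.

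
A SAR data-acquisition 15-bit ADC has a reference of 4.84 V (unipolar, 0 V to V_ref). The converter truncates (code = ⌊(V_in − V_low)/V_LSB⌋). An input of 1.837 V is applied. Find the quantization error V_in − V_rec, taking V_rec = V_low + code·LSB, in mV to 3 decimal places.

Step size: 4.84 V ÷ 2^15 = 147.71 µV.
Scaled input = 12436.9455 LSBs, so code = 12436.
Code 12436 maps back to 0 + 12436×0.000147705 V = 1.8368604 V.
Difference: 0.000139648 V → 0.140 mV.

0.140 mV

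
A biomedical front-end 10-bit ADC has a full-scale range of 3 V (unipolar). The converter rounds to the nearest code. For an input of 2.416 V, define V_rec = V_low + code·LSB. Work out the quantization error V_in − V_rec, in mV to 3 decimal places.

-0.992 mV

Step size: 3 V ÷ 2^10 = 2.930 mV.
Scaled input = 824.6613 LSBs, so code = 825.
Reconstructed: 2.4169922 V.
Error = 2.416 − 2.4169922 = -0.000992188 V = -0.992 mV.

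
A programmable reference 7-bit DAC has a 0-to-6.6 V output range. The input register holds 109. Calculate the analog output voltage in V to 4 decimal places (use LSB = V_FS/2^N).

5.6203 V

LSB = 6.6 V / 2^7 = 51.562 mV.
V_out = 0 + 109 × 0.0515625 V = 5.62031 V.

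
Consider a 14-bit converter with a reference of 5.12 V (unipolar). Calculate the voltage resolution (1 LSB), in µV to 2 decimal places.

Full-scale span = 5.12 V.
LSB = 5.12 / 2^14 = 5.12 / 16384 = 0.0003125 V = 312.50 µV.

312.50 µV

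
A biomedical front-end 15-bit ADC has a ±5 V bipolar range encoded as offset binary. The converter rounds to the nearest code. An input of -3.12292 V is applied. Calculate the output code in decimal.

Full-scale span = 10 V; LSB = 10/2^15 = 305.18 µV.
(-3.12292 − (−5)) / 0.000305176 = 6150.816 LSBs.
So the output code is 6151.

code 6151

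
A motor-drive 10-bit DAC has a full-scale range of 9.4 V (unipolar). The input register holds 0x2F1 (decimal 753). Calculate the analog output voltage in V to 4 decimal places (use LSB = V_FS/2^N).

6.9123 V

LSB = 9.4 V / 2^10 = 9.180 mV.
Code 0x2F1 = 753 decimal.
V_out = 0 + 753 × 0.00917969 V = 6.9123 V.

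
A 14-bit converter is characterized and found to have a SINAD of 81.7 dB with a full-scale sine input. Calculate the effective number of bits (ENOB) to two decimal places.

ENOB = (SINAD − 1.76) / 6.02 = (81.7 − 1.76)/6.02 = 13.279.

13.28 bits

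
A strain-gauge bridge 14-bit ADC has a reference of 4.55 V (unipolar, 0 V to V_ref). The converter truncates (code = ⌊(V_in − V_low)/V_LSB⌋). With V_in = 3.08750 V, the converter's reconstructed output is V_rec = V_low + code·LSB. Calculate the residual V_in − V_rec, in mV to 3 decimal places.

One LSB is 4.55 V / 16384 = 277.71 µV.
(V_in − V_low)/LSB = (3.08750 − 0)/0.00027771 = 11117.7143 → code 11117 (floor).
V_rec = 0 + 11117·0.00027771 = 3.0873016 V.
Error = 3.08750 − 3.0873016 = 0.000198364 V = 0.198 mV.

0.198 mV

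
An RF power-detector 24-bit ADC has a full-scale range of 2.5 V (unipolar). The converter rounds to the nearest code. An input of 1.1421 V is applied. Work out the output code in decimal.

code 7664503

LSB = 2.5 V / 16777216 = 0.15 µV.
(V_in − V_low)/LSB = (1.1421 − 0) / 1.49012e-07 = 7664503.357.
So the output code is 7664503.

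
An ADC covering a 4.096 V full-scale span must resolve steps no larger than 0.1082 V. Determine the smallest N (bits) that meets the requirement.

6 bits

Number of steps required ≥ 4.096 V / 0.1082 V = 37.86.
Need 2^N ≥ 37.86; 2^5 = 32, 2^6 = 64.
Minimum N = 6.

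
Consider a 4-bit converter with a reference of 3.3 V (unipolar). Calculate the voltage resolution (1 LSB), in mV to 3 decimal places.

206.250 mV

Full-scale span = 3.3 V.
LSB = 3.3 / 2^4 = 3.3 / 16 = 0.20625 V = 206.250 mV.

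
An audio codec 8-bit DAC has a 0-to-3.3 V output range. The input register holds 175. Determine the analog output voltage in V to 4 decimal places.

2.2559 V

LSB = 3.3 V / 2^8 = 12.891 mV.
V_out = 0 + 175 × 0.0128906 V = 2.25586 V.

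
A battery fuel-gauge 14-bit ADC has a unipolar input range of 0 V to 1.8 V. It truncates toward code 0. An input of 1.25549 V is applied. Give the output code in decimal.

LSB = 1.8 V / 16384 = 109.86 µV.
(V_in − V_low)/LSB = (1.25549 − 0) / 0.000109863 = 11427.749.
Floor → code 11427.

code 11427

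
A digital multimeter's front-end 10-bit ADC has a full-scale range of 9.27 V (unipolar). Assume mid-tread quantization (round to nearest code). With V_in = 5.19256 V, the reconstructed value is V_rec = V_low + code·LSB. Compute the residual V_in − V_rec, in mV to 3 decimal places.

-3.710 mV

LSB = 9.27/2^10 = 9.053 mV.
Scaled input = 573.5902 LSBs, so code = 574.
Reconstructed: 5.1962695 V.
Difference: -0.00370953 V → -3.710 mV.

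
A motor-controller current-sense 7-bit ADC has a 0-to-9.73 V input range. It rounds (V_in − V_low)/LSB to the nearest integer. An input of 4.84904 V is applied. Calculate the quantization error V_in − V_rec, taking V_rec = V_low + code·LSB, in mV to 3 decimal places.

LSB = 9.73/2^7 = 76.016 mV.
Scaled input = 63.7900 LSBs, so code = 64.
V_rec = 0 + 64·0.0760156 = 4.865 V.
Error = 4.84904 − 4.865 = -0.01596 V = -15.960 mV.

-15.960 mV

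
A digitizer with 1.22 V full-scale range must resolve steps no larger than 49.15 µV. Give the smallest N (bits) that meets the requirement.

15 bits

Number of steps required ≥ 1.22 V / 49.15 µV = 24821.97.
Need 2^N ≥ 24821.97; 2^14 = 16384, 2^15 = 32768.
Minimum N = 15.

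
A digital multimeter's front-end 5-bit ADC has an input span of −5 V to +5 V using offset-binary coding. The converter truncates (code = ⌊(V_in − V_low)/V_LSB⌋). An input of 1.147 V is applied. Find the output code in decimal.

Full-scale span = 10 V; LSB = 10/2^5 = 312.500 mV.
Input sits at 19.670 steps above V_low.
Floor → code 19.

code 19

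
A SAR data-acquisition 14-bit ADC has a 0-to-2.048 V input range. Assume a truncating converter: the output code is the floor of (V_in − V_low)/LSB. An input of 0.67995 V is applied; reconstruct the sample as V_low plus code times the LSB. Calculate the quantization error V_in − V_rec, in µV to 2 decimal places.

75.00 µV

One LSB is 2.048 V / 16384 = 125.00 µV.
(V_in − V_low)/LSB = (0.67995 − 0)/0.000125 = 5439.6000 → code 5439 (floor).
Reconstructed: 0.679875 V.
Error = 0.67995 − 0.679875 = 7.5e-05 V = 75.00 µV.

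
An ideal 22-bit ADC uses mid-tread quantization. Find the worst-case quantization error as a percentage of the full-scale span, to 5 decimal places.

0.00001 %

Rounding → worst-case error = ½ LSB = V_FS/2^23, so 100/8388608 = 1.19209e-05 % of full scale.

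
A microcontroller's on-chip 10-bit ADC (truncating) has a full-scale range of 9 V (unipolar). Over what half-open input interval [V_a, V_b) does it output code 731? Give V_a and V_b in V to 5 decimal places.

LSB = 9/2^10 = 8.789 mV.
V_a = V_low + 731·LSB = 6.4248 V; V_b = V_low + 732·LSB = 6.43359 V.

[6.42480 V, 6.43359 V)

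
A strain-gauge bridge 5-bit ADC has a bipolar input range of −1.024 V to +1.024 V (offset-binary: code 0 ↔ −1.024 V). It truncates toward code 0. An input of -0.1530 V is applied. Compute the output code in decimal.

code 13

Full-scale span = 2.048 V; LSB = 2.048/2^5 = 64.000 mV.
Input sits at 13.609 steps above V_low.
⌊·⌋(13.609) = 13.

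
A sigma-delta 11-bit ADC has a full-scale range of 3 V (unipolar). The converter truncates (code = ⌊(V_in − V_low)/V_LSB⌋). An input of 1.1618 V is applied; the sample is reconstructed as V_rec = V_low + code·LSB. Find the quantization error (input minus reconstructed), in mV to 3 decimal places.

One LSB is 3 V / 2048 = 1.465 mV.
(V_in − V_low)/LSB = (1.1618 − 0)/0.00146484 = 793.1221 → code 793 (floor).
Reconstructed: 1.1616211 V.
Error = 1.1618 − 1.1616211 = 0.000178906 V = 0.179 mV.

0.179 mV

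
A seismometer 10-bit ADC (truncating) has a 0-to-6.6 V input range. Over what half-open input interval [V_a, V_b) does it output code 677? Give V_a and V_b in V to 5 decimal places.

LSB = 6.6/2^10 = 6.445 mV.
V_a = V_low + 677·LSB = 4.36348 V; V_b = V_low + 678·LSB = 4.36992 V.

[4.36348 V, 4.36992 V)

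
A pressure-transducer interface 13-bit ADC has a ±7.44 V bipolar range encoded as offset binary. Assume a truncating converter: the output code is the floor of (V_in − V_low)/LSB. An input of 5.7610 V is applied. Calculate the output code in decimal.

With 8192 levels over 14.88 V, one step is 1.816 mV.
Input sits at 7267.647 steps above V_low.
Floor → code 7267.

code 7267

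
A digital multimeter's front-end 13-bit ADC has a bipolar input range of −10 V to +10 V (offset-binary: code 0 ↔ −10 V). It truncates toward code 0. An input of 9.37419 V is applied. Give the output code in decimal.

code 7935

With 8192 levels over 20 V, one step is 2.441 mV.
Input sits at 7935.668 steps above V_low.
⌊·⌋(7935.668) = 7935.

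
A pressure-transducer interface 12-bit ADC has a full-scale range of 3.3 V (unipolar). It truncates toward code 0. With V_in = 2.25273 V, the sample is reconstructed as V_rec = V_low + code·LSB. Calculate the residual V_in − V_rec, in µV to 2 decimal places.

93.28 µV

One LSB is 3.3 V / 4096 = 0.806 mV.
(2.25273 − 0)/0.000805664 = 2796.1158; ⌊·⌋ gives code 2796.
Reconstructed: 2.2526367 V.
V_in − V_rec = 9.32812e-05 V = 93.28 µV.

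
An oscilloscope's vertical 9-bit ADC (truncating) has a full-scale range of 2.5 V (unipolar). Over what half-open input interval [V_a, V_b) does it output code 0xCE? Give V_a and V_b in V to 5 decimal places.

[1.00586 V, 1.01074 V)

LSB = 2.5/2^9 = 4.883 mV.
Code 0xCE = 206 decimal.
V_a = V_low + 206·LSB = 1.00586 V; V_b = V_low + 207·LSB = 1.01074 V.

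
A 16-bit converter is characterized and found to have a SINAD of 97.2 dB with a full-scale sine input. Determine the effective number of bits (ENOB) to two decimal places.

15.85 bits

ENOB = (SINAD − 1.76) / 6.02 = (97.2 − 1.76)/6.02 = 15.854.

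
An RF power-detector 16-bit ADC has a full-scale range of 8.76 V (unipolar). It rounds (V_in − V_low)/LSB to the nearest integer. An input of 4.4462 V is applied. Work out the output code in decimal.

code 33263

Full-scale span = 8.76 V; LSB = 8.76/2^16 = 133.67 µV.
(V_in − V_low)/LSB = (4.4462 − 0) / 0.000133667 = 33263.261.
round(33263.261) = 33263.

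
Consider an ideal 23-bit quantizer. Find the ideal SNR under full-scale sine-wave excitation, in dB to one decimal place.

140.2 dB

SNR ≈ 6.02·N + 1.76 dB = 6.02·23 + 1.76 = 140.22 dB.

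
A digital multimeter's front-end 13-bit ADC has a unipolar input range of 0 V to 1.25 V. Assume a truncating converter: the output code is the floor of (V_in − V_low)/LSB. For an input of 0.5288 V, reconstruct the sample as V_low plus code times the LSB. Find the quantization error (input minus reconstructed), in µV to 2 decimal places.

82.96 µV

Step size: 1.25 V ÷ 2^13 = 152.59 µV.
Scaled input = 3465.5437 LSBs, so code = 3465.
Code 3465 maps back to 0 + 3465×0.000152588 V = 0.52871704 V.
Error = 0.5288 − 0.52871704 = 8.2959e-05 V = 82.96 µV.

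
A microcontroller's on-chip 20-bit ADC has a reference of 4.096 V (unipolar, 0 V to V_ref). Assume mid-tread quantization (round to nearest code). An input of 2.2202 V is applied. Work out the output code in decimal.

code 568371

Full-scale span = 4.096 V; LSB = 4.096/2^20 = 3.91 µV.
(V_in − V_low)/LSB = (2.2202 − 0) / 3.90625e-06 = 568371.200.
round(568371.200) = 568371.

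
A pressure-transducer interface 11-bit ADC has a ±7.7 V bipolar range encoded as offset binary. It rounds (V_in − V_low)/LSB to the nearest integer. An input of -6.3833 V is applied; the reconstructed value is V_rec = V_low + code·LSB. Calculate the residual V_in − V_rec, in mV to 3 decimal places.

One LSB is 15.4 V / 2048 = 7.520 mV.
(-6.3833 − (−7.7))/0.00751953 = 175.1040; round gives code 175.
Code 175 maps back to (−7.7) + 175×0.00751953 V = -6.384082 V.
Difference: 0.000782031 V → 0.782 mV.

0.782 mV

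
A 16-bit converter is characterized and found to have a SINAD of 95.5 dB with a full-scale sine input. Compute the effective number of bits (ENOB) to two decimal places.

15.57 bits

ENOB = (SINAD − 1.76) / 6.02 = (95.5 − 1.76)/6.02 = 15.571.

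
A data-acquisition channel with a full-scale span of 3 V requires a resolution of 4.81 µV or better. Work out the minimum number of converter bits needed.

Number of steps required ≥ 3 V / 4.81 µV = 623700.62.
Need 2^N ≥ 623700.62; 2^19 = 524288, 2^20 = 1048576.
Minimum N = 20.

20 bits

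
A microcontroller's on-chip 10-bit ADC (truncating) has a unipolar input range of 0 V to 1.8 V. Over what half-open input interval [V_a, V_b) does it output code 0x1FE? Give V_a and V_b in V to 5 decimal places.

LSB = 1.8/2^10 = 1.758 mV.
Code 0x1FE = 510 decimal.
V_a = V_low + 510·LSB = 0.896484 V; V_b = V_low + 511·LSB = 0.898242 V.

[0.89648 V, 0.89824 V)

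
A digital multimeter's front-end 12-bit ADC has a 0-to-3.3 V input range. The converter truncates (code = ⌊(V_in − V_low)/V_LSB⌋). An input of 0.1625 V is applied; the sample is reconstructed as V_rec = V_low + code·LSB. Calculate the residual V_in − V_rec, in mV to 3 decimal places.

0.562 mV

One LSB is 3.3 V / 4096 = 0.806 mV.
(V_in − V_low)/LSB = (0.1625 − 0)/0.000805664 = 201.6970 → code 201 (floor).
V_rec = 0 + 201·0.000805664 = 0.16193848 V.
V_in − V_rec = 0.000561523 V = 0.562 mV.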